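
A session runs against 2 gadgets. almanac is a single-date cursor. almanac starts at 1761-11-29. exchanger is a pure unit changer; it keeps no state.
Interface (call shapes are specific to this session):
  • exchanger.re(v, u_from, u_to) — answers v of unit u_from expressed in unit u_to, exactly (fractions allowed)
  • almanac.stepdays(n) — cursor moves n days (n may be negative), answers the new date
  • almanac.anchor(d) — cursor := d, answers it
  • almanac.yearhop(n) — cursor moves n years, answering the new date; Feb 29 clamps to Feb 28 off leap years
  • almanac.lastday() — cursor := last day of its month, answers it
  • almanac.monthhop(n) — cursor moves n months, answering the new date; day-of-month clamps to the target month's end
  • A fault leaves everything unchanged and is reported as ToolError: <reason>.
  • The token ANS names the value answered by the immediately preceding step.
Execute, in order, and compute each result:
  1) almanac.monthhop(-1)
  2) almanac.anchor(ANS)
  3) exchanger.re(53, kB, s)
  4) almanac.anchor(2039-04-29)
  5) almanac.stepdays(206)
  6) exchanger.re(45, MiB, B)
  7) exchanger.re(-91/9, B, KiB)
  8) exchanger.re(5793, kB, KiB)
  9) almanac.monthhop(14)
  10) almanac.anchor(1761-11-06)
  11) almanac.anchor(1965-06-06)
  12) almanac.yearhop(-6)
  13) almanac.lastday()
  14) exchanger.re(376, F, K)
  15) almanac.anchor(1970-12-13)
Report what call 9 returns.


Answer: 2041-01-21

Derivation:
$ almanac.monthhop -1
[out] 1761-10-29
$ almanac.anchor ANS
[out] 1761-10-29
$ exchanger.re 53 kB s
[out] ToolError: incompatible units
$ almanac.anchor 2039-04-29
[out] 2039-04-29
$ almanac.stepdays 206
[out] 2039-11-21
$ exchanger.re 45 MiB B
[out] 47185920
$ exchanger.re -91/9 B KiB
[out] -91/9216
$ exchanger.re 5793 kB KiB
[out] 724125/128
$ almanac.monthhop 14
[out] 2041-01-21
$ almanac.anchor 1761-11-06
[out] 1761-11-06
$ almanac.anchor 1965-06-06
[out] 1965-06-06
$ almanac.yearhop -6
[out] 1959-06-06
$ almanac.lastday
[out] 1959-06-30
$ exchanger.re 376 F K
[out] 83567/180
$ almanac.anchor 1970-12-13
[out] 1970-12-13


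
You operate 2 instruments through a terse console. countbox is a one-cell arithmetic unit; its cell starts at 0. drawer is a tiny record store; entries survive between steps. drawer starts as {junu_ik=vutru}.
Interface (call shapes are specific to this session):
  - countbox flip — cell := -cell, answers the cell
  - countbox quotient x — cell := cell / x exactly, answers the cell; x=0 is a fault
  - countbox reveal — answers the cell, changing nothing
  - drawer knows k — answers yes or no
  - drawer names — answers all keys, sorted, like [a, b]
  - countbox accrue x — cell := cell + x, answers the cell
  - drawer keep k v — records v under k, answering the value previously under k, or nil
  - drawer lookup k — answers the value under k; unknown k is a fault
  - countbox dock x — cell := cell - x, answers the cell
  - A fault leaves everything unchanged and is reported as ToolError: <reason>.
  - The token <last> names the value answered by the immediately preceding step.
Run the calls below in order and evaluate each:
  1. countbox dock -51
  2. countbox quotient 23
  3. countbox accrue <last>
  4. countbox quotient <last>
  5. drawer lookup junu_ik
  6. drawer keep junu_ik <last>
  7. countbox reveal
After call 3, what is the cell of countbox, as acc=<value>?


> countbox dock x→-51
  51
> countbox quotient x→23
  51/23
> countbox accrue x→<last>
  102/23
> countbox quotient x→<last>
  1
> drawer lookup k→junu_ik
  vutru
> drawer keep k→junu_ik v→<last>
  vutru
> countbox reveal
  1

Answer: acc=102/23


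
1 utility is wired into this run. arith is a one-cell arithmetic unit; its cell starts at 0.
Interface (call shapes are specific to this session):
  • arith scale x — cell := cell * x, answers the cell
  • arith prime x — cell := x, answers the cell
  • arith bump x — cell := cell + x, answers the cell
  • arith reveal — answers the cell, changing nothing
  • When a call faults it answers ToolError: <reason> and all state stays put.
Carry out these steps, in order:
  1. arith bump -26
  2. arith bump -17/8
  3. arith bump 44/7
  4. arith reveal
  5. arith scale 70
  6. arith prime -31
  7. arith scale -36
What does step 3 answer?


Answer: -1223/56

Derivation:
I try arith bump using x: -26, → -26.
Next I call arith bump using x: -17/8, and get -225/8.
Calling arith bump using x: 44/7, — result: -1223/56.
I invoke arith reveal, and get -1223/56.
Invoking arith scale using x: 70, → -6115/4.
Invoking arith prime using x: -31, and see -31.
I run arith scale using x: -36, and see 1116.


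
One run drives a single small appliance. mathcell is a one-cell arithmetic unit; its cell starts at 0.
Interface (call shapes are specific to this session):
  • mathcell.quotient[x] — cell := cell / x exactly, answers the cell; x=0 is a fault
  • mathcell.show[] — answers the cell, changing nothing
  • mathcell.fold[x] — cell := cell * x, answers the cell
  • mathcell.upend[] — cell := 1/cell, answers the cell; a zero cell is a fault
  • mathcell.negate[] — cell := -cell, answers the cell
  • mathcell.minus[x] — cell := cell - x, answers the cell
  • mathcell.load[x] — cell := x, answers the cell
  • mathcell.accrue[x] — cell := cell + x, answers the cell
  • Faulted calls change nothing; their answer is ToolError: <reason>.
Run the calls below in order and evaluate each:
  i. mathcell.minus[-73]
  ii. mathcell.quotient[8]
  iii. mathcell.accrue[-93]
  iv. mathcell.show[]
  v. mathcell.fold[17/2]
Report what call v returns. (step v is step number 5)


Answer: -11407/16

Derivation:
Invoking mathcell.minus(x=-73), → 73.
Next I call mathcell.quotient(x=8), which returns 73/8.
Now I run mathcell.accrue(x=-93), and get -671/8.
I try mathcell.show(): -671/8.
Calling mathcell.fold(x=17/2), — result: -11407/16.


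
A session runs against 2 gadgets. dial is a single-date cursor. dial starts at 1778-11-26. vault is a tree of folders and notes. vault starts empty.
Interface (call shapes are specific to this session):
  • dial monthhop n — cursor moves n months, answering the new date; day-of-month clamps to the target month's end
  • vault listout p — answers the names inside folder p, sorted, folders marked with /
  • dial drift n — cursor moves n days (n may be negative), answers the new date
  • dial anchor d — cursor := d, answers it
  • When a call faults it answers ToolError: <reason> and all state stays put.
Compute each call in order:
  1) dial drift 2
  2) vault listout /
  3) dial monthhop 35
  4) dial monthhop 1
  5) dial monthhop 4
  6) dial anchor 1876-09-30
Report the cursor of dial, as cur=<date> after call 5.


Answer: cur=1782-03-28

Derivation:
! dial drift(n: 2) -> 1778-11-28
! vault listout(p: /) -> []
! dial monthhop(n: 35) -> 1781-10-28
! dial monthhop(n: 1) -> 1781-11-28
! dial monthhop(n: 4) -> 1782-03-28
! dial anchor(d: 1876-09-30) -> 1876-09-30


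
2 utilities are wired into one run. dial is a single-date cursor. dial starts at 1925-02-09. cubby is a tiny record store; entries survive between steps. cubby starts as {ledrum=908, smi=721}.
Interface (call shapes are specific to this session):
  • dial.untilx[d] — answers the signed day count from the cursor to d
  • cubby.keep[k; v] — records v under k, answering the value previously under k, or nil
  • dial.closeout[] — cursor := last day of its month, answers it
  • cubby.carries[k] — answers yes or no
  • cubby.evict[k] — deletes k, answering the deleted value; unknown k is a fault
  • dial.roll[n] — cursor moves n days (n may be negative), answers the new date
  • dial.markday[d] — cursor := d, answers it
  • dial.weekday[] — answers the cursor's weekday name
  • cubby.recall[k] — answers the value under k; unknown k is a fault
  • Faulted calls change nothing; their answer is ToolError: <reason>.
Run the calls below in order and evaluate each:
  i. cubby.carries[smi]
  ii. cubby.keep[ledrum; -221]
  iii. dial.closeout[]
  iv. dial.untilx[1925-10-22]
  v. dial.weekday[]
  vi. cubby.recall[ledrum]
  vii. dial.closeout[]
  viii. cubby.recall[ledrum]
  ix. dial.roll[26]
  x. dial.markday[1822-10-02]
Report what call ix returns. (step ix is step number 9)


Answer: 1925-03-26

Derivation:
Next I call cubby.carries using k: smi, which returns yes.
Now I run cubby.keep using k: ledrum, v: -221, — result: 908.
Using dial.closeout, giving 1925-02-28.
Then dial.untilx using d: 1925-10-22: 236.
Calling dial.weekday(), and see Saturday.
I call cubby.recall using k: ledrum, giving -221.
Then dial.closeout(), and see 1925-02-28.
Then cubby.recall using k: ledrum, — result: -221.
Calling dial.roll using n: 26, giving 1925-03-26.
I use dial.markday using d: 1822-10-02, → 1822-10-02.


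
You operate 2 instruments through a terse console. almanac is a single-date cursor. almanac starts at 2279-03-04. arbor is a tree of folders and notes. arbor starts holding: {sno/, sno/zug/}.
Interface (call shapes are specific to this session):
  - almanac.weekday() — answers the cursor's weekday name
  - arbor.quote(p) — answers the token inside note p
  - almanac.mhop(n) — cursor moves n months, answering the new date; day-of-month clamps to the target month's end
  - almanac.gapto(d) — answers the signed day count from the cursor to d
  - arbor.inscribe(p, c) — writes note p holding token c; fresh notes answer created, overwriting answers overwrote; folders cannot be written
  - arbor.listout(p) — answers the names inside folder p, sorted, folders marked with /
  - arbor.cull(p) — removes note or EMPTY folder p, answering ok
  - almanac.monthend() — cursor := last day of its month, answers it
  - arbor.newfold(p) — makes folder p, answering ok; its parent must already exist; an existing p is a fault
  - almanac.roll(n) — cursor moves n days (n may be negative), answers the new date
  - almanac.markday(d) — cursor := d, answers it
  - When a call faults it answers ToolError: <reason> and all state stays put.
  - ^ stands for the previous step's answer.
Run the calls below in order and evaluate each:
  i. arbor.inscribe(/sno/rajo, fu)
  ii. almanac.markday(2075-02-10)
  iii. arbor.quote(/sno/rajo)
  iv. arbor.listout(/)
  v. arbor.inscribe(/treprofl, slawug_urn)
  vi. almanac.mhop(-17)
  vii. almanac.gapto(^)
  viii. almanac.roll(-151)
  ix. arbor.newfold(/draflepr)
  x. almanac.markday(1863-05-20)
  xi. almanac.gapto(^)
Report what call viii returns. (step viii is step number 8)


Next I call inscribe using /sno/rajo, fu, → created.
I run markday using 2075-02-10, → 2075-02-10.
I invoke quote using /sno/rajo, yielding fu.
Using listout using /, yielding [sno/].
Invoking inscribe using /treprofl, slawug_urn, giving created.
I run mhop using -17, and see 2073-09-10.
Now I run gapto using ^, and get 0.
I call roll using -151: 2073-04-12.
Using newfold using /draflepr, giving ok.
Invoking markday using 1863-05-20, and observe 1863-05-20.
I run gapto using ^, — result: 0.

Answer: 2073-04-12


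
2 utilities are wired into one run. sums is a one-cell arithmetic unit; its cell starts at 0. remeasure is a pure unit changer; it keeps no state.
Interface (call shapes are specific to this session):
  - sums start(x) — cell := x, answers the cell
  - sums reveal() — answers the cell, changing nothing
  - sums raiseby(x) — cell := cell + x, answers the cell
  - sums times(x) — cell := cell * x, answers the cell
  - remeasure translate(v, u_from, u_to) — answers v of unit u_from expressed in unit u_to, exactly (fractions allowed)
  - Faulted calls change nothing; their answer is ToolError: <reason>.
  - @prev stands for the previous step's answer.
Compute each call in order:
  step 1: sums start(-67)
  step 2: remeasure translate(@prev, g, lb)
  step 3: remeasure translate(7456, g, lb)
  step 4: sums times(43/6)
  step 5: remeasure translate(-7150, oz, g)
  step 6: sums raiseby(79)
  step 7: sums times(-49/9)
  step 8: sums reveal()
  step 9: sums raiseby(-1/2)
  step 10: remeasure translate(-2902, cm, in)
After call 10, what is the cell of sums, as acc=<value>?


Answer: acc=58958/27

Derivation:
Invoking sums start on x=-67, giving -67.
I try remeasure translate on v=@prev, u_from=g, u_to=lb, yielding -6700000/45359237.
Now I run remeasure translate on v=7456, u_from=g, u_to=lb: 745600000/45359237.
Then sums times on x=43/6, giving -2881/6.
I run remeasure translate on v=-7150, u_from=oz, u_to=g, → -6486370891/32000.
Using sums raiseby on x=79, and observe -2407/6.
Using sums times on x=-49/9, → 117943/54.
Next I call sums reveal(), yielding 117943/54.
I try sums raiseby on x=-1/2, and get 58958/27.
I run remeasure translate on v=-2902, u_from=cm, u_to=in, yielding -145100/127.


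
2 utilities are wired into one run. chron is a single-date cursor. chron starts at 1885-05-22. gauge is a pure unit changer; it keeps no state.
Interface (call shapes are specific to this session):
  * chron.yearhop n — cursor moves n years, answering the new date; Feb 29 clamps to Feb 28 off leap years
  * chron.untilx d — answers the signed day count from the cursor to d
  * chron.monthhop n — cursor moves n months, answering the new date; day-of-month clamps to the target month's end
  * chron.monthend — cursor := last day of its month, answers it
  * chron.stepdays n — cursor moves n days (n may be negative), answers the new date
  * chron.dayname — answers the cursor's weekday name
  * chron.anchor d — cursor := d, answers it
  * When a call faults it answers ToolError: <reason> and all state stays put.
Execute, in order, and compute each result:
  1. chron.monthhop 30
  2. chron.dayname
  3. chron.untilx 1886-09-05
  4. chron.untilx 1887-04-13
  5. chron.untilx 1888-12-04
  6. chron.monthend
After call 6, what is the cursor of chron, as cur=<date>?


Answer: cur=1887-11-30

Derivation:
~$ chron.monthhop n→30
  1887-11-22
~$ chron.dayname
  Tuesday
~$ chron.untilx d→1886-09-05
  -443
~$ chron.untilx d→1887-04-13
  -223
~$ chron.untilx d→1888-12-04
  378
~$ chron.monthend
  1887-11-30


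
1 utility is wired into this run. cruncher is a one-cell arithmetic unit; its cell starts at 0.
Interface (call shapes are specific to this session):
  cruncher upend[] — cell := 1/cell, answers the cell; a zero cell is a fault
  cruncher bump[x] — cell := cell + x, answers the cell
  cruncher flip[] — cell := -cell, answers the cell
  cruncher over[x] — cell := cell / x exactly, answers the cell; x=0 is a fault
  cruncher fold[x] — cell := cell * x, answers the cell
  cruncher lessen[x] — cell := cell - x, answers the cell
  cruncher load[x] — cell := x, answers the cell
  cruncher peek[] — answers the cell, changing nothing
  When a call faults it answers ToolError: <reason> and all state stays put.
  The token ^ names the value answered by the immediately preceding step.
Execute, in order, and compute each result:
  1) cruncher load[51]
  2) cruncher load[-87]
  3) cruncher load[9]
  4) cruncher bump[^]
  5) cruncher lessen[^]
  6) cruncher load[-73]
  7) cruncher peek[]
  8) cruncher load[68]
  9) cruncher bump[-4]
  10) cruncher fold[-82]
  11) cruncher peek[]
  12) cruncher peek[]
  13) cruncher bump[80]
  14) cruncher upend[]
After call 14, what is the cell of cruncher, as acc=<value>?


Answer: acc=-1/5168

Derivation:
>>> cruncher load x='51'
:: 51
>>> cruncher load x='-87'
:: -87
>>> cruncher load x='9'
:: 9
>>> cruncher bump x='^'
:: 18
>>> cruncher lessen x='^'
:: 0
>>> cruncher load x='-73'
:: -73
>>> cruncher peek
:: -73
>>> cruncher load x='68'
:: 68
>>> cruncher bump x='-4'
:: 64
>>> cruncher fold x='-82'
:: -5248
>>> cruncher peek
:: -5248
>>> cruncher peek
:: -5248
>>> cruncher bump x='80'
:: -5168
>>> cruncher upend
:: -1/5168


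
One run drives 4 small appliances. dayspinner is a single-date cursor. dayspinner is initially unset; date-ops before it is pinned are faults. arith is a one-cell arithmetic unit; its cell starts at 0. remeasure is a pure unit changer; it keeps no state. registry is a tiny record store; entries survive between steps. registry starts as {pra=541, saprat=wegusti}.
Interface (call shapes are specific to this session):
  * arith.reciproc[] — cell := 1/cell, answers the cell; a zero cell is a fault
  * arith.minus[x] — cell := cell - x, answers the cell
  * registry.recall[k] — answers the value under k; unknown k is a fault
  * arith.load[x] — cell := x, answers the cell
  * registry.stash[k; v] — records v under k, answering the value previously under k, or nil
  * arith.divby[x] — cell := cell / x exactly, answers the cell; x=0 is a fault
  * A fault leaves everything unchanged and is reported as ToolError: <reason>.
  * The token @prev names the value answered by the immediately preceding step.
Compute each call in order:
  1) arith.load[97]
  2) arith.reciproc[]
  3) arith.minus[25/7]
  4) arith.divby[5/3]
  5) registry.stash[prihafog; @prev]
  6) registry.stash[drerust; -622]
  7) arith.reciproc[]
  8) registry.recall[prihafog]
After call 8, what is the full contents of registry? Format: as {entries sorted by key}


% load 97
= 97
% reciproc
= 1/97
% minus 25/7
= -2418/679
% divby 5/3
= -7254/3395
% stash prihafog @prev
= nil
% stash drerust -622
= nil
% reciproc
= -3395/7254
% recall prihafog
= -7254/3395

Answer: {drerust=-622, pra=541, prihafog=-7254/3395, saprat=wegusti}


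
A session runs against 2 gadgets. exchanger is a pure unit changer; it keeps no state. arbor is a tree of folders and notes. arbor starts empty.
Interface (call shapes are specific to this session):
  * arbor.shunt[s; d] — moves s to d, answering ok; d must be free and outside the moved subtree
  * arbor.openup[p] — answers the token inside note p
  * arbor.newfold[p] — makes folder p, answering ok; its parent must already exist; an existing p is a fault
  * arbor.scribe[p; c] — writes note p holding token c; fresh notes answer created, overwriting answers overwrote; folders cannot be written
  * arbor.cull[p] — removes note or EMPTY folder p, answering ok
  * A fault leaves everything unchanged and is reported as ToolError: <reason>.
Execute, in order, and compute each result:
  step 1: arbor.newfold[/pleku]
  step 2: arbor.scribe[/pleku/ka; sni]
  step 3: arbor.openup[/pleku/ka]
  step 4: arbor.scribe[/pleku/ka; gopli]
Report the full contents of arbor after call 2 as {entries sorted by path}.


Answer: {pleku/, pleku/ka=sni}

Derivation:
-- newfold(p=/pleku) == ok
-- scribe(p=/pleku/ka, c=sni) == created
-- openup(p=/pleku/ka) == sni
-- scribe(p=/pleku/ka, c=gopli) == overwrote


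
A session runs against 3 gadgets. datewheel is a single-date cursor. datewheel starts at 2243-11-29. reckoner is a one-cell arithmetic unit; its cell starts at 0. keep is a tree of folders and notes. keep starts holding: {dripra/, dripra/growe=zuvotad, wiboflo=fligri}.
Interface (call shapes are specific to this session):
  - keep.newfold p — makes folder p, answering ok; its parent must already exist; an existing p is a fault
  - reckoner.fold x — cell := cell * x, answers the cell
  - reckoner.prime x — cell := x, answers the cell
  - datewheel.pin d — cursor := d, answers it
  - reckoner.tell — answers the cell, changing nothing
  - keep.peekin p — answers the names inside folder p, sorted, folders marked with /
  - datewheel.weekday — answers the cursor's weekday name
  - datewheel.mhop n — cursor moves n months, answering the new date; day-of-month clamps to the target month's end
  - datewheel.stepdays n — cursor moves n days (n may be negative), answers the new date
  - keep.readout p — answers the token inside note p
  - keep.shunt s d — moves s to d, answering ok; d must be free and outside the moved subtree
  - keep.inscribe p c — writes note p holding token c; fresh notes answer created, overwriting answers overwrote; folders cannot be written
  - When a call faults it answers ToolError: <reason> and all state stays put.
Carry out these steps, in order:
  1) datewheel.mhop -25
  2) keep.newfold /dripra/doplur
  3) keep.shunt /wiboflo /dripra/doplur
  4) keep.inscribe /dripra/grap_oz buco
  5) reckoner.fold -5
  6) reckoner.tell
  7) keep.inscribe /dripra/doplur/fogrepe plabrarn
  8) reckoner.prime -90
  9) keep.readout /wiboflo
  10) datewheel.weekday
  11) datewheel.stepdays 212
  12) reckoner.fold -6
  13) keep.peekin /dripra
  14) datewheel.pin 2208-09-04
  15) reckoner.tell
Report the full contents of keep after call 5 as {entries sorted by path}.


Answer: {dripra/, dripra/doplur/, dripra/grap_oz=buco, dripra/growe=zuvotad, wiboflo=fligri}

Derivation:
Then datewheel.mhop(-25), giving 2241-10-29.
Invoking keep.newfold(/dripra/doplur), — result: ok.
Calling keep.shunt(/wiboflo, /dripra/doplur), giving ToolError: exists.
Next I call keep.inscribe(/dripra/grap_oz, buco): created.
Now I run reckoner.fold(-5), giving 0.
I invoke reckoner.tell, yielding 0.
Now I run keep.inscribe(/dripra/doplur/fogrepe, plabrarn), giving created.
I call reckoner.prime(-90), giving -90.
Next I call keep.readout(/wiboflo), — result: fligri.
Now I run datewheel.weekday, giving Friday.
I call datewheel.stepdays(212), — result: 2242-05-29.
I try reckoner.fold(-6): 540.
I try keep.peekin(/dripra), and observe [doplur/, grap_oz, growe].
I use datewheel.pin(2208-09-04), giving 2208-09-04.
Then reckoner.tell, and see 540.


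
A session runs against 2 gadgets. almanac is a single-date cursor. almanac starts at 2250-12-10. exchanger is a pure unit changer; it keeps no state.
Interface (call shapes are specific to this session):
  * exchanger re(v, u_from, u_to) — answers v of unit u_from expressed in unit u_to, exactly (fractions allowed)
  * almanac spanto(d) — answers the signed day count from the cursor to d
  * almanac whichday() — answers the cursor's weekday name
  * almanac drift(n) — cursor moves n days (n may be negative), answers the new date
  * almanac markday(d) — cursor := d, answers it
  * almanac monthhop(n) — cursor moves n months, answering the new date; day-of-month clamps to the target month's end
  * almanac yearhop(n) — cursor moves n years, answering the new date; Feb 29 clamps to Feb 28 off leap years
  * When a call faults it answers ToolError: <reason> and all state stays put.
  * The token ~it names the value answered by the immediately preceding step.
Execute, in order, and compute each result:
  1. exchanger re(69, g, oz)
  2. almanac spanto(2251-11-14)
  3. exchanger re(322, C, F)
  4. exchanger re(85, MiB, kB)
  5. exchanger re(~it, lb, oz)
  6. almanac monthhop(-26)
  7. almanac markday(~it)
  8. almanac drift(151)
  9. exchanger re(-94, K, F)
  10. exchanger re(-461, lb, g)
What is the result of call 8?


> exchanger re 69 g oz
= 110400000/45359237
> almanac spanto 2251-11-14
= 339
> exchanger re 322 C F
= 3058/5
> exchanger re 85 MiB kB
= 2228224/25
> exchanger re ~it lb oz
= 35651584/25
> almanac monthhop -26
= 2248-10-10
> almanac markday ~it
= 2248-10-10
> almanac drift 151
= 2249-03-10
> exchanger re -94 K F
= -62887/100
> exchanger re -461 lb g
= -20910608257/100000

Answer: 2249-03-10


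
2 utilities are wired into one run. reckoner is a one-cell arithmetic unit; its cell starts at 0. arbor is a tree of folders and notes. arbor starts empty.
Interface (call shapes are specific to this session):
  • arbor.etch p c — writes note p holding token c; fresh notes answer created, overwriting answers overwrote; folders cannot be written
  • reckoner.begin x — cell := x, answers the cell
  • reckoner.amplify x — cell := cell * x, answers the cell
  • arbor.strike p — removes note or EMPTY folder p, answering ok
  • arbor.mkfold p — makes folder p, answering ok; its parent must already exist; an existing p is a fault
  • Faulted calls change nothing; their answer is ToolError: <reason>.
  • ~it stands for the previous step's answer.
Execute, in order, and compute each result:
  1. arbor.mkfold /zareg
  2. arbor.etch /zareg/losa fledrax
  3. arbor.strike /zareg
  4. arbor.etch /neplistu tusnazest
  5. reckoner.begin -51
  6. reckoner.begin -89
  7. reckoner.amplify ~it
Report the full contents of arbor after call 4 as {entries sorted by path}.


Answer: {neplistu=tusnazest, zareg/, zareg/losa=fledrax}

Derivation:
% mkfold p: /zareg
= ok
% etch p: /zareg/losa c: fledrax
= created
% strike p: /zareg
= ToolError: not empty
% etch p: /neplistu c: tusnazest
= created
% begin x: -51
= -51
% begin x: -89
= -89
% amplify x: ~it
= 7921


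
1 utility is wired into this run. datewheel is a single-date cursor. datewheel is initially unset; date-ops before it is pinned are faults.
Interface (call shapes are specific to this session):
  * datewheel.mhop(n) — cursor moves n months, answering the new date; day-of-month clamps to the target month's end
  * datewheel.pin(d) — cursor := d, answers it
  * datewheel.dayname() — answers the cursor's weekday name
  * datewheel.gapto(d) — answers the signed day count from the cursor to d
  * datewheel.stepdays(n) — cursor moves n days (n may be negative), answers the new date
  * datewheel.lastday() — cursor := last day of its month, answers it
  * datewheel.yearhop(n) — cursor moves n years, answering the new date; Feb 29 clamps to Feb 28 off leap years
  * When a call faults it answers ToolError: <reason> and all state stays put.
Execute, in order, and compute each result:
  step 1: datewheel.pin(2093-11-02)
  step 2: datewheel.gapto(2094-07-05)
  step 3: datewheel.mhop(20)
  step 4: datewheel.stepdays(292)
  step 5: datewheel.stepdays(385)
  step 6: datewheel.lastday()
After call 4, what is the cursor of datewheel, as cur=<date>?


·→ datewheel.pin(d=2093-11-02)
·← 2093-11-02
·→ datewheel.gapto(d=2094-07-05)
·← 245
·→ datewheel.mhop(n=20)
·← 2095-07-02
·→ datewheel.stepdays(n=292)
·← 2096-04-19
·→ datewheel.stepdays(n=385)
·← 2097-05-09
·→ datewheel.lastday()
·← 2097-05-31

Answer: cur=2096-04-19


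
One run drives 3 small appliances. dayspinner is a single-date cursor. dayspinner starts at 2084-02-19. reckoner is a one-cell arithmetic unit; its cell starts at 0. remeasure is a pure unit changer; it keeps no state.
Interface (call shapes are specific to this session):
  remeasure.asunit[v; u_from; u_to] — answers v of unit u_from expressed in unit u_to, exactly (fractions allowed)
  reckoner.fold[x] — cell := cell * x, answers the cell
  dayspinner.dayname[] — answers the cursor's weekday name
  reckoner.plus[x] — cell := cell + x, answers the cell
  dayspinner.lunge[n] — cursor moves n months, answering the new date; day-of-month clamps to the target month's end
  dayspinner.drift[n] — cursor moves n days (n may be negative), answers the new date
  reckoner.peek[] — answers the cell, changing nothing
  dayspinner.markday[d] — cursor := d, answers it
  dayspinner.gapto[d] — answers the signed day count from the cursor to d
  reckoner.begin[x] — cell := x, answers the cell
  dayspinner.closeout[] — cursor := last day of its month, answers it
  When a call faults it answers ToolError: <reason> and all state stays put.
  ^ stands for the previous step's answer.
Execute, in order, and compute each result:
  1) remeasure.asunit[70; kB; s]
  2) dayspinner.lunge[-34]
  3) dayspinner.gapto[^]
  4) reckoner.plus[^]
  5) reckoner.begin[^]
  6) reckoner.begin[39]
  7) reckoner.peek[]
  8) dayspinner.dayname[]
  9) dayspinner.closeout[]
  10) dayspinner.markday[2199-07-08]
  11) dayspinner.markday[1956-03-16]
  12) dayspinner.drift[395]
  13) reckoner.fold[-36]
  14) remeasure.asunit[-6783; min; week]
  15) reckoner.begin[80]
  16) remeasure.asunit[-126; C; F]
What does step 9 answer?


Answer: 2081-04-30

Derivation:
[in] asunit v='70' u_from='kB' u_to='s'
:: ToolError: incompatible units
[in] lunge n='-34'
:: 2081-04-19
[in] gapto d='^'
:: 0
[in] plus x='^'
:: 0
[in] begin x='^'
:: 0
[in] begin x='39'
:: 39
[in] peek
:: 39
[in] dayname
:: Saturday
[in] closeout
:: 2081-04-30
[in] markday d='2199-07-08'
:: 2199-07-08
[in] markday d='1956-03-16'
:: 1956-03-16
[in] drift n='395'
:: 1957-04-15
[in] fold x='-36'
:: -1404
[in] asunit v='-6783' u_from='min' u_to='week'
:: -323/480
[in] begin x='80'
:: 80
[in] asunit v='-126' u_from='C' u_to='F'
:: -974/5


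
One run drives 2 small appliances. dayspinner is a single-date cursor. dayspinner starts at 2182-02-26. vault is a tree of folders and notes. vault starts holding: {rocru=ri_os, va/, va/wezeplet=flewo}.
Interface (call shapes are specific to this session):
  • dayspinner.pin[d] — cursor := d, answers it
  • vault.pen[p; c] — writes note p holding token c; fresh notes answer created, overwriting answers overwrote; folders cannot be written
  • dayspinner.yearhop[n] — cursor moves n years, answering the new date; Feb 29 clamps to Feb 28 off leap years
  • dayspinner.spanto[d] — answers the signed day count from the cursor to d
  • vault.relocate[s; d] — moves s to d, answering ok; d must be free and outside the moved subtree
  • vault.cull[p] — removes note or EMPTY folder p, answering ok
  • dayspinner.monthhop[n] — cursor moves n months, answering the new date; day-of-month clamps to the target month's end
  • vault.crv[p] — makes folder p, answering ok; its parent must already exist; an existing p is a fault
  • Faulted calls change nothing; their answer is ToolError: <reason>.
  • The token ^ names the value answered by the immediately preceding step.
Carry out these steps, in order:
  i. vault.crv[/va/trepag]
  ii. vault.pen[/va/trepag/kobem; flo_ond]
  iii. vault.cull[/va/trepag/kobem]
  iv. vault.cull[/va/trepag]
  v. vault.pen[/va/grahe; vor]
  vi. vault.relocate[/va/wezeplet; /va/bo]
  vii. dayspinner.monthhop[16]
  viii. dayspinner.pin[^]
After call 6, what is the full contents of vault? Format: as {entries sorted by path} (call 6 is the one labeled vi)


Answer: {rocru=ri_os, va/, va/bo=flewo, va/grahe=vor}

Derivation:
I use vault.crv passing p=/va/trepag, giving ok.
Calling vault.pen passing p=/va/trepag/kobem, c=flo_ond, and observe created.
Next I call vault.cull passing p=/va/trepag/kobem, → ok.
I invoke vault.cull passing p=/va/trepag, yielding ok.
Invoking vault.pen passing p=/va/grahe, c=vor, and see created.
Then vault.relocate passing s=/va/wezeplet, d=/va/bo, and get ok.
I use dayspinner.monthhop passing n=16, which returns 2183-06-26.
I invoke dayspinner.pin passing d=^, and observe 2183-06-26.


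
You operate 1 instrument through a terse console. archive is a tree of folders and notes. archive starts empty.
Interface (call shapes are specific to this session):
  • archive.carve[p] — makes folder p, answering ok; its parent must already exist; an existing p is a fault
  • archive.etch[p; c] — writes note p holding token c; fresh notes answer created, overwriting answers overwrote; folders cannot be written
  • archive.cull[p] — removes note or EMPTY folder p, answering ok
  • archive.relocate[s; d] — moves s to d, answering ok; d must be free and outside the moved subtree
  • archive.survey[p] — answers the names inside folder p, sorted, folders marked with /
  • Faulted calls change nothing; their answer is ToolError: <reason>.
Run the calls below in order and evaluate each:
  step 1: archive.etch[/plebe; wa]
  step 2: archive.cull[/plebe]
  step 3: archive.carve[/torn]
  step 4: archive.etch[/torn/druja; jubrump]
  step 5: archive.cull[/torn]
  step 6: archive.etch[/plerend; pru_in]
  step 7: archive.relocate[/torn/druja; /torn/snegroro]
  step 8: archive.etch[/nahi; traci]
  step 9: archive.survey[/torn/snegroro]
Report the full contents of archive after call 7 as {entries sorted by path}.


Answer: {plerend=pru_in, torn/, torn/snegroro=jubrump}

Derivation:
-- archive.etch(p=/plebe, c=wa) == created
-- archive.cull(p=/plebe) == ok
-- archive.carve(p=/torn) == ok
-- archive.etch(p=/torn/druja, c=jubrump) == created
-- archive.cull(p=/torn) == ToolError: not empty
-- archive.etch(p=/plerend, c=pru_in) == created
-- archive.relocate(s=/torn/druja, d=/torn/snegroro) == ok
-- archive.etch(p=/nahi, c=traci) == created
-- archive.survey(p=/torn/snegroro) == ToolError: not a directory


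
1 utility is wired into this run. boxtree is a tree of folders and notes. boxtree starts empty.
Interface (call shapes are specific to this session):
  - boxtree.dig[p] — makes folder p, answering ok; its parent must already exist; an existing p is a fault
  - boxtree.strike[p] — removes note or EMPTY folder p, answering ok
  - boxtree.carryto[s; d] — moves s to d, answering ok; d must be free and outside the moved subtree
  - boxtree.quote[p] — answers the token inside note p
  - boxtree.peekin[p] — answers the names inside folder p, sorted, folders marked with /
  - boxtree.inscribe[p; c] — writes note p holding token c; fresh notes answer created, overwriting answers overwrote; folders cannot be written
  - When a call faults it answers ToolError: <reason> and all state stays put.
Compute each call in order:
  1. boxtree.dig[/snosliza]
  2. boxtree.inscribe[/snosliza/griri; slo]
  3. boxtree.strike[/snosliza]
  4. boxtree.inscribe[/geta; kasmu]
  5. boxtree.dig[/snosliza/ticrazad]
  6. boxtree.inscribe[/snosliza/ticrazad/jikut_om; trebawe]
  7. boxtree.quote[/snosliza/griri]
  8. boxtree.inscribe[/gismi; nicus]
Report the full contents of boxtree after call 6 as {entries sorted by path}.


-- 1. boxtree.dig(p='/snosliza') -> ok
-- 2. boxtree.inscribe(p='/snosliza/griri', c='slo') -> created
-- 3. boxtree.strike(p='/snosliza') -> ToolError: not empty
-- 4. boxtree.inscribe(p='/geta', c='kasmu') -> created
-- 5. boxtree.dig(p='/snosliza/ticrazad') -> ok
-- 6. boxtree.inscribe(p='/snosliza/ticrazad/jikut_om', c='trebawe') -> created
-- 7. boxtree.quote(p='/snosliza/griri') -> slo
-- 8. boxtree.inscribe(p='/gismi', c='nicus') -> created

Answer: {geta=kasmu, snosliza/, snosliza/griri=slo, snosliza/ticrazad/, snosliza/ticrazad/jikut_om=trebawe}


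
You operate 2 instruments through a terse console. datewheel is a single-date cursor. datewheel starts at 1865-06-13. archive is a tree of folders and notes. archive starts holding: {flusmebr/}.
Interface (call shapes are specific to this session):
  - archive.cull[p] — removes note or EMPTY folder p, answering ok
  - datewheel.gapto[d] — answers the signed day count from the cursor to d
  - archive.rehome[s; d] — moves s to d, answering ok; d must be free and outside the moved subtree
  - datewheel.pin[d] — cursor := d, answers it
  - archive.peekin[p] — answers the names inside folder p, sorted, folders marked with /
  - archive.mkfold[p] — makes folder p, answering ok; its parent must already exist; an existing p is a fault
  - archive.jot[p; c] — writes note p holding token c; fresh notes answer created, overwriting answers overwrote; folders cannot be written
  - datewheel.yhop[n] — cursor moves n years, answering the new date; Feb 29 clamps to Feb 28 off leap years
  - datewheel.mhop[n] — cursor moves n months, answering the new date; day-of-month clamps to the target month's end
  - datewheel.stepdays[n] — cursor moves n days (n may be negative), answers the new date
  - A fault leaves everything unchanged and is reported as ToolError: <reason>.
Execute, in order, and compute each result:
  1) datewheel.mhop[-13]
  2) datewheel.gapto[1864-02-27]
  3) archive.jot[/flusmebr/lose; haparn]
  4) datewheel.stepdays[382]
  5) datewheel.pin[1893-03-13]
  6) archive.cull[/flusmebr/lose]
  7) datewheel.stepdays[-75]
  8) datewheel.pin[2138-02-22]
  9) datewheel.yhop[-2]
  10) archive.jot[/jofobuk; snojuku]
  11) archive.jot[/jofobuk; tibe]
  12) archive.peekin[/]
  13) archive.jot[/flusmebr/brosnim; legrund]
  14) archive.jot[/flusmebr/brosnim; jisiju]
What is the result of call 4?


Do: datewheel.mhop[n: -13]
See: 1864-05-13
Do: datewheel.gapto[d: 1864-02-27]
See: -76
Do: archive.jot[p: /flusmebr/lose; c: haparn]
See: created
Do: datewheel.stepdays[n: 382]
See: 1865-05-30
Do: datewheel.pin[d: 1893-03-13]
See: 1893-03-13
Do: archive.cull[p: /flusmebr/lose]
See: ok
Do: datewheel.stepdays[n: -75]
See: 1892-12-28
Do: datewheel.pin[d: 2138-02-22]
See: 2138-02-22
Do: datewheel.yhop[n: -2]
See: 2136-02-22
Do: archive.jot[p: /jofobuk; c: snojuku]
See: created
Do: archive.jot[p: /jofobuk; c: tibe]
See: overwrote
Do: archive.peekin[p: /]
See: [flusmebr/, jofobuk]
Do: archive.jot[p: /flusmebr/brosnim; c: legrund]
See: created
Do: archive.jot[p: /flusmebr/brosnim; c: jisiju]
See: overwrote

Answer: 1865-05-30


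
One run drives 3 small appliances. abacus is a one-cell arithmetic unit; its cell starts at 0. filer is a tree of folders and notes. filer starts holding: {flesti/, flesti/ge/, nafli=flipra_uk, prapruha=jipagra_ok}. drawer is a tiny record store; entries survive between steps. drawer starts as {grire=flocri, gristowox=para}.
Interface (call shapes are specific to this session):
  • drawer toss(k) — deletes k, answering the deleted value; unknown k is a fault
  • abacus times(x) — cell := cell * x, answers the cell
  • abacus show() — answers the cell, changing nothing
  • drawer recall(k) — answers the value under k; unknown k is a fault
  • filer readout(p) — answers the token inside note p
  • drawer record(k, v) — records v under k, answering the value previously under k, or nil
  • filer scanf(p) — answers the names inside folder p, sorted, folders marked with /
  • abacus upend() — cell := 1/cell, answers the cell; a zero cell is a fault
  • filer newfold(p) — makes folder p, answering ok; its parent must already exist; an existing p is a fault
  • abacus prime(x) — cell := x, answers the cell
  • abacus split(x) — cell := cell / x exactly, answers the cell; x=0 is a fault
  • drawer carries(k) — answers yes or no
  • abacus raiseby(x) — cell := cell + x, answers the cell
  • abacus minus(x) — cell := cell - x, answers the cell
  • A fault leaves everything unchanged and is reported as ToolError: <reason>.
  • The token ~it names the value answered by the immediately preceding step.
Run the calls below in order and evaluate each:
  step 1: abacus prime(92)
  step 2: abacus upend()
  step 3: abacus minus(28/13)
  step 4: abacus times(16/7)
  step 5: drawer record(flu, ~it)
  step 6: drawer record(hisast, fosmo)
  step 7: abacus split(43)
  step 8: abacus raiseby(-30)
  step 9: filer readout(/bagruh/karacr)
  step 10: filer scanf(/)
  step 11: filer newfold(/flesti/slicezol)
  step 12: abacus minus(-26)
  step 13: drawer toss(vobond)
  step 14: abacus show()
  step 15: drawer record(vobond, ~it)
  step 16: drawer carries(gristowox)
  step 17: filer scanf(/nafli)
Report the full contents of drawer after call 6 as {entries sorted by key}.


% abacus prime 92
:: 92
% abacus upend
:: 1/92
% abacus minus 28/13
:: -2563/1196
% abacus times 16/7
:: -10252/2093
% drawer record flu ~it
:: nil
% drawer record hisast fosmo
:: nil
% abacus split 43
:: -10252/89999
% abacus raiseby -30
:: -2710222/89999
% filer readout /bagruh/karacr
:: ToolError: not found
% filer scanf /
:: [flesti/, nafli, prapruha]
% filer newfold /flesti/slicezol
:: ok
% abacus minus -26
:: -370248/89999
% drawer toss vobond
:: ToolError: no such key vobond
% abacus show
:: -370248/89999
% drawer record vobond ~it
:: nil
% drawer carries gristowox
:: yes
% filer scanf /nafli
:: ToolError: not a directory

Answer: {flu=-10252/2093, grire=flocri, gristowox=para, hisast=fosmo}


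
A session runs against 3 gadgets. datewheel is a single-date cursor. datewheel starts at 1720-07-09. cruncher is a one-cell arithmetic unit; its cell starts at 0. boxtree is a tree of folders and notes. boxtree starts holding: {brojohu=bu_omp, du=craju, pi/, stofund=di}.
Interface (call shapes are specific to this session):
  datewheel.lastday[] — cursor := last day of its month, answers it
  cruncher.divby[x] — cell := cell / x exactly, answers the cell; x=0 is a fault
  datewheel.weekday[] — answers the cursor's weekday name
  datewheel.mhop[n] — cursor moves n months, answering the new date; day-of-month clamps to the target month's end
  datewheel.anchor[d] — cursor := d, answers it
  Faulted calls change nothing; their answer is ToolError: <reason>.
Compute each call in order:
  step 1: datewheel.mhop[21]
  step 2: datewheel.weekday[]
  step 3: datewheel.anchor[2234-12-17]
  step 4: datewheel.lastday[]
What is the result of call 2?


~$ mhop n=21
= 1722-04-09
~$ weekday
= Thursday
~$ anchor d=2234-12-17
= 2234-12-17
~$ lastday
= 2234-12-31

Answer: Thursday
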